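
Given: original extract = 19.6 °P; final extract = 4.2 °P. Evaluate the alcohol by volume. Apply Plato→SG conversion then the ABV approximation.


SG = 259/(259 − P);  ABV = (OG − FG)·131.25
OG = 259/(259 − 19.6) = 1.0819
FG = 259/(259 − 4.2) = 1.0165
ABV = (1.0819 − 1.0165)·131.25

8.5822 % ABV


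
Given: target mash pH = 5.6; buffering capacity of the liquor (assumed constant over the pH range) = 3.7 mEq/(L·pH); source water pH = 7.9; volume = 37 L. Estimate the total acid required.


acid = buffering capacity · (pH_source − pH_target) · V
acid = 3.7 · (7.9 − 5.6) · 37

314.8700 mEq


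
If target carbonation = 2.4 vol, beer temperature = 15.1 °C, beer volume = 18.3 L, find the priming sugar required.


residual = 14.695·(0.01821 + 0.09011·e^(−0.04·T));  sugar = (target − residual)·4.0·V
residual = 14.695·(0.01821 + 0.09011·e^(−0.04·15.1)) = 0.9914
sugar = (2.4 − 0.9914)·4.0·18.3

103.1086 g


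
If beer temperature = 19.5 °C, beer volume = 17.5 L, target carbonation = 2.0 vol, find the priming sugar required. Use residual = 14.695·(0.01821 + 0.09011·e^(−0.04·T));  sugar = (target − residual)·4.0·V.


residual = 14.695·(0.01821 + 0.09011·e^(−0.04·19.5)) = 0.8746
sugar = (2.0 − 0.8746)·4.0·17.5

78.7779 g


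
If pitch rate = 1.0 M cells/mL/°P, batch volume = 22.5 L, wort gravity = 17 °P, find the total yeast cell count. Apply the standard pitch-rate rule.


cells (billions) = rate · V_L · °P
cells = 1.0 · 22.5 · 17

382.5000 billion cells


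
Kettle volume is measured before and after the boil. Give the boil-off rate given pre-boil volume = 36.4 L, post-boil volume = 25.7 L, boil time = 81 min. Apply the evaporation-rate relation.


rate = (V_pre − V_post) / (t_min/60)
rate = (36.4 − 25.7) / (81/60)

7.9259 L/hr


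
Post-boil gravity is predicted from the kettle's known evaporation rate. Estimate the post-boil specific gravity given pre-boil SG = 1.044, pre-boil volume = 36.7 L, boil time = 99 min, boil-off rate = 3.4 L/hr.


V_post = V_pre − rate·(t/60);  SG_post = 1 + (SG_pre−1)·V_pre/V_post
V_post = 36.7 − 3.4·(99/60) = 31.0900
SG_post = 1 + (1.044 − 1)·36.7/31.0900

1.0519


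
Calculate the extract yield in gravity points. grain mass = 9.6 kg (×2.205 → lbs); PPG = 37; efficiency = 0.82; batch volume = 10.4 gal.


points = lbs × PPG × eff / vol
lbs = 9.6 × 2.205 = 21.1680
points = 21.1680 × 37 × 0.82 / 10.4

61.7536 points


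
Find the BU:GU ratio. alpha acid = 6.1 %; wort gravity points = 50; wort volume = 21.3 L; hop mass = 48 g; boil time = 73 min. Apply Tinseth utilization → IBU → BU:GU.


U = 1.65·0.000125^(GP/1000)·(1−e^(−0.04t))/4.15;  IBU = (α/100)·m·U·1000/V;  BU:GU = IBU/GP
U = 1.65·0.000125^(50/1000)·(1−e^(−0.04·73))/4.15 = 0.2400
IBU = (6.1/100)·48·0.2400·1000/21.3 = 32.9909
BU:GU = 32.9909/50

0.6598


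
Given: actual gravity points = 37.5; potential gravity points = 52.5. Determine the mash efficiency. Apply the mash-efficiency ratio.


efficiency = actual / potential × 100
efficiency = 37.5 / 52.5 × 100

71.4286 %


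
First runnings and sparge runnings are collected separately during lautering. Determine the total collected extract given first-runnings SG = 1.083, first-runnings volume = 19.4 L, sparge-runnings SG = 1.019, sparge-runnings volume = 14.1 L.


total = Σ (SG_i − 1)·1000·V_i
first = (1.083 − 1)·1000·19.4 = 1610.2000
sparge = (1.019 − 1)·1000·14.1 = 267.9000
total = 1610.2000 + 267.9000

1878.1000 gravity·L


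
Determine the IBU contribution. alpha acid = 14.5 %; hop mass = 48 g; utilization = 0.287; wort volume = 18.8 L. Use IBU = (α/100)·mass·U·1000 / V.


IBU = (14.5/100)·48·0.287·1000 / 18.8

106.2511 IBU


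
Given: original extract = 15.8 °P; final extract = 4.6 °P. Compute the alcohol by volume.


SG = 259/(259 − P);  ABV = (OG − FG)·131.25
OG = 259/(259 − 15.8) = 1.0650
FG = 259/(259 − 4.6) = 1.0181
ABV = (1.0650 − 1.0181)·131.25

6.1537 % ABV


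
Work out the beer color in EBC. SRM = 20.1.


EBC = SRM · 1.97
EBC = 20.1 · 1.97

39.5970 EBC


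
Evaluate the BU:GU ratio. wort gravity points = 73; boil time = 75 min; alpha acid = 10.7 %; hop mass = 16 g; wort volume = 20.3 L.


U = 1.65·0.000125^(GP/1000)·(1−e^(−0.04t))/4.15;  IBU = (α/100)·m·U·1000/V;  BU:GU = IBU/GP
U = 1.65·0.000125^(73/1000)·(1−e^(−0.04·75))/4.15 = 0.1960
IBU = (10.7/100)·16·0.1960·1000/20.3 = 16.5325
BU:GU = 16.5325/73

0.2265


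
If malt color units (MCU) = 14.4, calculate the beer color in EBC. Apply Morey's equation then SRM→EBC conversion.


SRM = 1.4922·MCU^0.6859;  EBC = SRM·1.97
SRM = 1.4922·14.4^0.6859 = 9.2971
EBC = 9.2971·1.97

18.3153 EBC


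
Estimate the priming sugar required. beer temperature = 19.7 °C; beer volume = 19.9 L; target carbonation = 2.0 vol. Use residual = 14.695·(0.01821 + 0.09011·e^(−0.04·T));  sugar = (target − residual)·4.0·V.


residual = 14.695·(0.01821 + 0.09011·e^(−0.04·19.7)) = 0.8698
sugar = (2.0 − 0.8698)·4.0·19.9

89.9667 g


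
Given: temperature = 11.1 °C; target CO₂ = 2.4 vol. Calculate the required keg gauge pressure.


psi = vols/(0.01821 + 0.09011·e^(−0.04·T)) − 14.695
psi = 2.4/(0.01821 + 0.09011·e^(−0.04·11.1)) − 14.695

16.8788 psi


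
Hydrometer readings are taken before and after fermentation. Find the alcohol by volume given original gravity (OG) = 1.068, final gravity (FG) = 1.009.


ABV = (OG − FG) · 131.25
ABV = (1.068 − 1.009) · 131.25

7.7438 % ABV


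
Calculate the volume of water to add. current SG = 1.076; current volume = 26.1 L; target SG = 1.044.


V_water = V·((SG_curr − 1)/(SG_target − 1) − 1)
V_water = 26.1·((1.076 − 1)/(1.044 − 1) − 1)

18.9818 L


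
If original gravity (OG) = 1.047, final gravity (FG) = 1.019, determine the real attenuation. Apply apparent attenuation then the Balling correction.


AA = (OG−FG)/(OG−1)·100;  RA = AA·0.8192
AA = (1.047 − 1.019)/(1.047 − 1)·100 = 59.5745
RA = 59.5745·0.8192

48.8034 %


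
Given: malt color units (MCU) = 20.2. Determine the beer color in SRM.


SRM = 1.4922 · MCU^0.6859
SRM = 1.4922 · 20.2^0.6859

11.7265 SRM


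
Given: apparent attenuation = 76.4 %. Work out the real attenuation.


RA = AA · 0.8192
RA = 76.4 · 0.8192

62.5869 %


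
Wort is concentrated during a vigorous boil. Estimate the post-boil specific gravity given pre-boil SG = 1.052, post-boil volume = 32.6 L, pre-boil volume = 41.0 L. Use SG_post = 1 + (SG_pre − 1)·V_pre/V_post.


pts_pre = (1.052 − 1)·1000 = 52.0000
pts_post = 52.0000·41.0/32.6 = 65.3988
SG_post = 1 + 65.3988/1000

1.0654


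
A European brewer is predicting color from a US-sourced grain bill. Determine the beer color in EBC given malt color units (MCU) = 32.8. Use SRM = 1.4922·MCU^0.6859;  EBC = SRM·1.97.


SRM = 1.4922·32.8^0.6859 = 16.3518
EBC = 16.3518·1.97

32.2130 EBC


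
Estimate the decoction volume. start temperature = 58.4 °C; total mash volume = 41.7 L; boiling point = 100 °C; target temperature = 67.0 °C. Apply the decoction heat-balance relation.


V_dec = V_total·(T_target − T_start)/(T_boil − T_start)
V_dec = 41.7·(67.0 − 58.4)/(100 − 58.4)

8.6207 L


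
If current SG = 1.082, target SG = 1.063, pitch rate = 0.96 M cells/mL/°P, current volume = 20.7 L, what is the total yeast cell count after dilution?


V_w = V·((SG_c−1)/(SG_t−1)−1);  °P = 259 − 259/SG_t;  cells = rate·(V+V_w)·°P
V_w = 20.7·((1.082−1)/(1.063−1)−1) = 6.2429
V_final = 20.7 + 6.2429 = 26.9429
°P = 259 − 259/1.063 = 15.3500
cells = 0.96·26.9429·15.3500

397.0287 billion cells


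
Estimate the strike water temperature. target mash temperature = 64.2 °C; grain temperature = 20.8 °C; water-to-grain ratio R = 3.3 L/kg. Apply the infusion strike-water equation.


T_strike = (0.41/R)·(T_mash − T_grain) + T_mash
T_strike = (0.41/3.3)·(64.2 − 20.8) + 64.2

69.5921 °C


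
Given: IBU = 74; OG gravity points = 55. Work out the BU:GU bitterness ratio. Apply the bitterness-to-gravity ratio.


BU:GU = IBU / OG_points
BU:GU = 74 / 55

1.3455


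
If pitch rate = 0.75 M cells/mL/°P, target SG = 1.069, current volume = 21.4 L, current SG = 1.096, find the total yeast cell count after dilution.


V_w = V·((SG_c−1)/(SG_t−1)−1);  °P = 259 − 259/SG_t;  cells = rate·(V+V_w)·°P
V_w = 21.4·((1.096−1)/(1.069−1)−1) = 8.3739
V_final = 21.4 + 8.3739 = 29.7739
°P = 259 − 259/1.069 = 16.7175
cells = 0.75·29.7739·16.7175

373.3089 billion cells


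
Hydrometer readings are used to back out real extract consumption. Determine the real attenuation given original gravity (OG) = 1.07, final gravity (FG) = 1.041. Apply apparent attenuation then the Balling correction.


AA = (OG−FG)/(OG−1)·100;  RA = AA·0.8192
AA = (1.07 − 1.041)/(1.07 − 1)·100 = 41.4286
RA = 41.4286·0.8192

33.9383 %


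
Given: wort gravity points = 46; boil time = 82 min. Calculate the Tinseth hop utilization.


U = 1.65·0.000125^(GP/1000) · (1 − e^(−0.04·t))/4.15
bigness = 1.65·0.000125^(46/1000) = 1.0913
boil_factor = (1 − e^(−0.04·82))/4.15 = 0.2319
U = 1.0913 · 0.2319

0.2531


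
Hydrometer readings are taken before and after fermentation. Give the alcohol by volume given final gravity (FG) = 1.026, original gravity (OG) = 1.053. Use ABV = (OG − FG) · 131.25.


ABV = (1.053 − 1.026) · 131.25

3.5437 % ABV


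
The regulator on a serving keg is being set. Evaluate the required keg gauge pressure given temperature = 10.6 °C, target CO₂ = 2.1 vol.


psi = vols/(0.01821 + 0.09011·e^(−0.04·T)) − 14.695
psi = 2.1/(0.01821 + 0.09011·e^(−0.04·10.6)) − 14.695

12.5141 psi


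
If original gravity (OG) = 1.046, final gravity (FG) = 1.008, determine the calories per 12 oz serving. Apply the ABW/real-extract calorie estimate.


ABW = (OG−FG)·131.25·0.79/FG;  °P = 259 − 259/SG (for OG→OE and FG→AE);  RE = 0.1808·OE + 0.8192·AE;  Cal = (6.9·ABW + 4·(RE−0.1))·FG·3.55
ABW = (1.046 − 1.008)·131.25·0.79/1.008 = 3.9089
OE = 259 − 259/1.046 = 11.3901 °P
AE = 259 − 259/1.008 = 2.0556 °P
RE = 0.1808·11.3901 + 0.8192·2.0556 = 3.7432 °P
Cal = (6.9·3.9089 + 4·(3.7432−0.1))·1.008·3.55

148.6611 kcal


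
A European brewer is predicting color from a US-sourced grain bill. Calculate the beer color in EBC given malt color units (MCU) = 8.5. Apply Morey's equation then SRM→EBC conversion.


SRM = 1.4922·MCU^0.6859;  EBC = SRM·1.97
SRM = 1.4922·8.5^0.6859 = 6.4761
EBC = 6.4761·1.97

12.7580 EBC


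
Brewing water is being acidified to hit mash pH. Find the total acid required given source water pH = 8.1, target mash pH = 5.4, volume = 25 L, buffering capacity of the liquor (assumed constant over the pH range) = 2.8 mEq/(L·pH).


acid = buffering capacity · (pH_source − pH_target) · V
acid = 2.8 · (8.1 − 5.4) · 25

189.0000 mEq


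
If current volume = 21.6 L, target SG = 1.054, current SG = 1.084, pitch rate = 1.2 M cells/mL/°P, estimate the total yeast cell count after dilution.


V_w = V·((SG_c−1)/(SG_t−1)−1);  °P = 259 − 259/SG_t;  cells = rate·(V+V_w)·°P
V_w = 21.6·((1.084−1)/(1.054−1)−1) = 12.0000
V_final = 21.6 + 12.0000 = 33.6000
°P = 259 − 259/1.054 = 13.2694
cells = 1.2·33.6000·13.2694

535.0242 billion cells


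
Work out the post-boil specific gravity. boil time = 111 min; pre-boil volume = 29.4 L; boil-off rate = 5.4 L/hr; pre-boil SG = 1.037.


V_post = V_pre − rate·(t/60);  SG_post = 1 + (SG_pre−1)·V_pre/V_post
V_post = 29.4 − 5.4·(111/60) = 19.4100
SG_post = 1 + (1.037 − 1)·29.4/19.4100

1.0560


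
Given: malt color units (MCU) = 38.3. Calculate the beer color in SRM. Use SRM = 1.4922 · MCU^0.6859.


SRM = 1.4922 · 38.3^0.6859

18.1862 SRM


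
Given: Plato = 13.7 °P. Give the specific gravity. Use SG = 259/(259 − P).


SG = 259/(259 − 13.7)

1.0558


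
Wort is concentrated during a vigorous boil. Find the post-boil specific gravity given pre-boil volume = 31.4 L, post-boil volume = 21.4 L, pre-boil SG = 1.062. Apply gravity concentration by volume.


SG_post = 1 + (SG_pre − 1)·V_pre/V_post
pts_pre = (1.062 − 1)·1000 = 62.0000
pts_post = 62.0000·31.4/21.4 = 90.9720
SG_post = 1 + 90.9720/1000

1.0910


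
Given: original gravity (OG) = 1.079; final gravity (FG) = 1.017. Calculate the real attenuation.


AA = (OG−FG)/(OG−1)·100;  RA = AA·0.8192
AA = (1.079 − 1.017)/(1.079 − 1)·100 = 78.4810
RA = 78.4810·0.8192

64.2916 %


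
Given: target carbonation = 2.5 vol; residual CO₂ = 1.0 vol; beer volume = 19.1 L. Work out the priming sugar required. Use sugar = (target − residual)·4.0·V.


sugar = (2.5 − 1.0)·4.0·19.1

114.6000 g


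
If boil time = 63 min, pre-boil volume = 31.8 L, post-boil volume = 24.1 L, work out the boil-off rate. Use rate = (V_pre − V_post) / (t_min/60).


rate = (31.8 − 24.1) / (63/60)

7.3333 L/hr


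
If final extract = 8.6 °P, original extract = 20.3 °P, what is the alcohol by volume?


SG = 259/(259 − P);  ABV = (OG − FG)·131.25
OG = 259/(259 − 20.3) = 1.0850
FG = 259/(259 − 8.6) = 1.0343
ABV = (1.0850 − 1.0343)·131.25

6.6542 % ABV


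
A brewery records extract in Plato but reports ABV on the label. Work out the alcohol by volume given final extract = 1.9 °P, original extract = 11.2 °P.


SG = 259/(259 − P);  ABV = (OG − FG)·131.25
OG = 259/(259 − 11.2) = 1.0452
FG = 259/(259 − 1.9) = 1.0074
ABV = (1.0452 − 1.0074)·131.25

4.9623 % ABV


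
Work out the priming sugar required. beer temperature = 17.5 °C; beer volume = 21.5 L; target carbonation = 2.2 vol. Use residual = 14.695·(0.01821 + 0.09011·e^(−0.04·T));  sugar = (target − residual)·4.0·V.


residual = 14.695·(0.01821 + 0.09011·e^(−0.04·17.5)) = 0.9252
sugar = (2.2 − 0.9252)·4.0·21.5

109.6365 g


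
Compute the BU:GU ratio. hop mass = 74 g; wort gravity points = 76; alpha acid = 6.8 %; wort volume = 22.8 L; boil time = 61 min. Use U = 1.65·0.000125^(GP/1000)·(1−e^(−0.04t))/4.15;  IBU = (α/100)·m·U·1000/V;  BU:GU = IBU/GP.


U = 1.65·0.000125^(76/1000)·(1−e^(−0.04·61))/4.15 = 0.1833
IBU = (6.8/100)·74·0.1833·1000/22.8 = 40.4577
BU:GU = 40.4577/76

0.5323


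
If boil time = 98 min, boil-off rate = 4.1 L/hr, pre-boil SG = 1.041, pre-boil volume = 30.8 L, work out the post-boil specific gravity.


V_post = V_pre − rate·(t/60);  SG_post = 1 + (SG_pre−1)·V_pre/V_post
V_post = 30.8 − 4.1·(98/60) = 24.1033
SG_post = 1 + (1.041 − 1)·30.8/24.1033

1.0524


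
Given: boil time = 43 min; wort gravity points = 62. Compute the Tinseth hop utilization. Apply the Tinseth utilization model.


U = 1.65·0.000125^(GP/1000) · (1 − e^(−0.04·t))/4.15
bigness = 1.65·0.000125^(62/1000) = 0.9451
boil_factor = (1 − e^(−0.04·43))/4.15 = 0.1978
U = 0.9451 · 0.1978

0.1870


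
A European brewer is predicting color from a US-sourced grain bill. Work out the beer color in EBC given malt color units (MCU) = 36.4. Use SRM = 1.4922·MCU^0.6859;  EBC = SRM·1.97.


SRM = 1.4922·36.4^0.6859 = 17.5625
EBC = 17.5625·1.97

34.5981 EBC


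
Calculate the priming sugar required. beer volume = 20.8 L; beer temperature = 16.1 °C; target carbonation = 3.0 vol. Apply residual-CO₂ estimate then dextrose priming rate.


residual = 14.695·(0.01821 + 0.09011·e^(−0.04·T));  sugar = (target − residual)·4.0·V
residual = 14.695·(0.01821 + 0.09011·e^(−0.04·16.1)) = 0.9630
sugar = (3.0 − 0.9630)·4.0·20.8

169.4758 g


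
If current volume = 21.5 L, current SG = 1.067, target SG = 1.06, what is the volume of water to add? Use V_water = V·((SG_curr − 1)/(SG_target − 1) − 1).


V_water = 21.5·((1.067 − 1)/(1.06 − 1) − 1)

2.5083 L


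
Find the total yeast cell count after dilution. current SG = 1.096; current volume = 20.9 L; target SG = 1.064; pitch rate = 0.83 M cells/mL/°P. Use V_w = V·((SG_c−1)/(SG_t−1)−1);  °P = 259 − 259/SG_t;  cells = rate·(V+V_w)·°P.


V_w = 20.9·((1.096−1)/(1.064−1)−1) = 10.4500
V_final = 20.9 + 10.4500 = 31.3500
°P = 259 − 259/1.064 = 15.5789
cells = 0.83·31.3500·15.5789

405.3720 billion cells


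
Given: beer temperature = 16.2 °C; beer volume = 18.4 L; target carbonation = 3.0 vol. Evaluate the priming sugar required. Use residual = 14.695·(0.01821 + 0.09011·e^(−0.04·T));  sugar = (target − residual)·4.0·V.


residual = 14.695·(0.01821 + 0.09011·e^(−0.04·16.2)) = 0.9603
sugar = (3.0 − 0.9603)·4.0·18.4

150.1252 g


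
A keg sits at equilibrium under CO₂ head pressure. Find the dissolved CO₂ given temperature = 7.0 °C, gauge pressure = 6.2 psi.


vols = (P + 14.695)·(0.01821 + 0.09011·e^(−0.04·T))
vols = (6.2 + 14.695)·(0.01821 + 0.09011·e^(−0.04·7.0))

1.8035 volumes


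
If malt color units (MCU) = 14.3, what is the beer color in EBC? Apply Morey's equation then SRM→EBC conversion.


SRM = 1.4922·MCU^0.6859;  EBC = SRM·1.97
SRM = 1.4922·14.3^0.6859 = 9.2528
EBC = 9.2528·1.97

18.2280 EBC


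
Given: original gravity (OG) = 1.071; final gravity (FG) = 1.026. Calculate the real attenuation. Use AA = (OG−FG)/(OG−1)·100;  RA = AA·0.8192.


AA = (1.071 − 1.026)/(1.071 − 1)·100 = 63.3803
RA = 63.3803·0.8192

51.9211 %


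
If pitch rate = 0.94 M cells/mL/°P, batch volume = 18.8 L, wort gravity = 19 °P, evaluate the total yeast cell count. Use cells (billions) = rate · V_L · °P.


cells = 0.94 · 18.8 · 19

335.7680 billion cells


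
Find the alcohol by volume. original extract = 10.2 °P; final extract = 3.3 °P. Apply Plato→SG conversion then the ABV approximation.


SG = 259/(259 − P);  ABV = (OG − FG)·131.25
OG = 259/(259 − 10.2) = 1.0410
FG = 259/(259 − 3.3) = 1.0129
ABV = (1.0410 − 1.0129)·131.25

3.6869 % ABV


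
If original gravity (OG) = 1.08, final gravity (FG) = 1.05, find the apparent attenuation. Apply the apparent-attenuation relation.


AA = (OG − FG)/(OG − 1) · 100
AA = (1.08 − 1.05)/(1.08 − 1) · 100

37.5000 %


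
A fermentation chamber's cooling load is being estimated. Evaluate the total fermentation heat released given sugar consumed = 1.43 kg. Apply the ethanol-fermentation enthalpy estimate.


Q = m_sugar · 590 kJ/kg
Q = 1.43 · 590

843.7000 kJ


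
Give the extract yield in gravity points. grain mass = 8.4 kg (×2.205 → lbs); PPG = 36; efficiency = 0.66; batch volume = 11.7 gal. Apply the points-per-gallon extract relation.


points = lbs × PPG × eff / vol
lbs = 8.4 × 2.205 = 18.5220
points = 18.5220 × 36 × 0.66 / 11.7

37.6139 points


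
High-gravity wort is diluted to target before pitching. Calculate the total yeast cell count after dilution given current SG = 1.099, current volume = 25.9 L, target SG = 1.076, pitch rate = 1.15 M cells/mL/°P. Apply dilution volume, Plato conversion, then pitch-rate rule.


V_w = V·((SG_c−1)/(SG_t−1)−1);  °P = 259 − 259/SG_t;  cells = rate·(V+V_w)·°P
V_w = 25.9·((1.099−1)/(1.076−1)−1) = 7.8382
V_final = 25.9 + 7.8382 = 33.7382
°P = 259 − 259/1.076 = 18.2937
cells = 1.15·33.7382·18.2937

709.7743 billion cells


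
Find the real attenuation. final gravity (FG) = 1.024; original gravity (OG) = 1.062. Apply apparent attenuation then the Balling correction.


AA = (OG−FG)/(OG−1)·100;  RA = AA·0.8192
AA = (1.062 − 1.024)/(1.062 − 1)·100 = 61.2903
RA = 61.2903·0.8192

50.2090 %


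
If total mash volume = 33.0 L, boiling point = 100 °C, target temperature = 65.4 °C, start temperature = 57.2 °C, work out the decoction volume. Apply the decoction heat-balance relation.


V_dec = V_total·(T_target − T_start)/(T_boil − T_start)
V_dec = 33.0·(65.4 − 57.2)/(100 − 57.2)

6.3224 L


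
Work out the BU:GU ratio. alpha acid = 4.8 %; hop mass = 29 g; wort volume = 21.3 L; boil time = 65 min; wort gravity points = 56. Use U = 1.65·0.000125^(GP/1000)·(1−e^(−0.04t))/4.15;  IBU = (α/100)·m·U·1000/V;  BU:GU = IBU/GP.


U = 1.65·0.000125^(56/1000)·(1−e^(−0.04·65))/4.15 = 0.2225
IBU = (4.8/100)·29·0.2225·1000/21.3 = 14.5414
BU:GU = 14.5414/56

0.2597


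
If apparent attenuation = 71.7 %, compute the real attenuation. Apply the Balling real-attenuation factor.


RA = AA · 0.8192
RA = 71.7 · 0.8192

58.7366 %


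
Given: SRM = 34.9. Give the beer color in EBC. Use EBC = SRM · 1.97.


EBC = 34.9 · 1.97

68.7530 EBC


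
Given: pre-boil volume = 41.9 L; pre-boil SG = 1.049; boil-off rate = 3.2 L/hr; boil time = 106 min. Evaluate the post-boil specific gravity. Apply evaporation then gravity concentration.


V_post = V_pre − rate·(t/60);  SG_post = 1 + (SG_pre−1)·V_pre/V_post
V_post = 41.9 − 3.2·(106/60) = 36.2467
SG_post = 1 + (1.049 − 1)·41.9/36.2467

1.0566


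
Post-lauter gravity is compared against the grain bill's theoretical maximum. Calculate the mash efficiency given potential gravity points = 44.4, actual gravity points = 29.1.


efficiency = actual / potential × 100
efficiency = 29.1 / 44.4 × 100

65.5405 %


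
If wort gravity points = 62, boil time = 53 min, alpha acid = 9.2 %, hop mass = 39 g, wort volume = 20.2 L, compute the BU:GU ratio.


U = 1.65·0.000125^(GP/1000)·(1−e^(−0.04t))/4.15;  IBU = (α/100)·m·U·1000/V;  BU:GU = IBU/GP
U = 1.65·0.000125^(62/1000)·(1−e^(−0.04·53))/4.15 = 0.2004
IBU = (9.2/100)·39·0.2004·1000/20.2 = 35.5969
BU:GU = 35.5969/62

0.5741


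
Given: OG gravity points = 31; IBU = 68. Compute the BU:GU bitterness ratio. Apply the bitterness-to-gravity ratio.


BU:GU = IBU / OG_points
BU:GU = 68 / 31

2.1935


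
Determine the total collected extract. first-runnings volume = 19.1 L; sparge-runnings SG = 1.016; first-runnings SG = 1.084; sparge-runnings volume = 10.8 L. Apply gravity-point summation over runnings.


total = Σ (SG_i − 1)·1000·V_i
first = (1.084 − 1)·1000·19.1 = 1604.4000
sparge = (1.016 − 1)·1000·10.8 = 172.8000
total = 1604.4000 + 172.8000

1777.2000 gravity·L


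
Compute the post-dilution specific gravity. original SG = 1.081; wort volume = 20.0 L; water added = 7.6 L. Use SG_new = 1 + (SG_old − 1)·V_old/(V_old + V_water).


pts = (1.081 − 1)·1000·20.0/(20.0 + 7.6) = 58.6957
SG_new = 1 + 58.6957/1000

1.0587


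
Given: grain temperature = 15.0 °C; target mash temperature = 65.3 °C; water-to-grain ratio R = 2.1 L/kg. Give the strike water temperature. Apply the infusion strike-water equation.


T_strike = (0.41/R)·(T_mash − T_grain) + T_mash
T_strike = (0.41/2.1)·(65.3 − 15.0) + 65.3

75.1205 °C


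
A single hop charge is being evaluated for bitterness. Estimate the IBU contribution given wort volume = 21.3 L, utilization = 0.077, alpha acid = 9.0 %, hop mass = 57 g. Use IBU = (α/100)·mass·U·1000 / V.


IBU = (9.0/100)·57·0.077·1000 / 21.3

18.5451 IBU


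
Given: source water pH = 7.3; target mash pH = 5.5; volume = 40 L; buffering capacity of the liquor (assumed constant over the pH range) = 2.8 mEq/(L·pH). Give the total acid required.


acid = buffering capacity · (pH_source − pH_target) · V
acid = 2.8 · (7.3 − 5.5) · 40

201.6000 mEq


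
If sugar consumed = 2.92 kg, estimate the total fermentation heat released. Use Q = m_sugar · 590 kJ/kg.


Q = 2.92 · 590

1722.8000 kJ


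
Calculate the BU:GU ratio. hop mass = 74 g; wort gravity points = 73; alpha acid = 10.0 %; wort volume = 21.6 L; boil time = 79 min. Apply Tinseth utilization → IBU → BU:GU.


U = 1.65·0.000125^(GP/1000)·(1−e^(−0.04t))/4.15;  IBU = (α/100)·m·U·1000/V;  BU:GU = IBU/GP
U = 1.65·0.000125^(73/1000)·(1−e^(−0.04·79))/4.15 = 0.1976
IBU = (10.0/100)·74·0.1976·1000/21.6 = 67.6801
BU:GU = 67.6801/73

0.9271


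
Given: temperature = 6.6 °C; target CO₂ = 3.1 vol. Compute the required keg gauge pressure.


psi = vols/(0.01821 + 0.09011·e^(−0.04·T)) − 14.695
psi = 3.1/(0.01821 + 0.09011·e^(−0.04·6.6)) − 14.695

20.7692 psi


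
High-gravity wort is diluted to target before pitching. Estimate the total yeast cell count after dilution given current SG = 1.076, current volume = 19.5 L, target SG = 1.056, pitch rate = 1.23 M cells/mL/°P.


V_w = V·((SG_c−1)/(SG_t−1)−1);  °P = 259 − 259/SG_t;  cells = rate·(V+V_w)·°P
V_w = 19.5·((1.076−1)/(1.056−1)−1) = 6.9643
V_final = 19.5 + 6.9643 = 26.4643
°P = 259 − 259/1.056 = 13.7348
cells = 1.23·26.4643·13.7348

447.0840 billion cells


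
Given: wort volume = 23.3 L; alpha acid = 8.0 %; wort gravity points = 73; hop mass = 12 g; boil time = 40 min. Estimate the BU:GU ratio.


U = 1.65·0.000125^(GP/1000)·(1−e^(−0.04t))/4.15;  IBU = (α/100)·m·U·1000/V;  BU:GU = IBU/GP
U = 1.65·0.000125^(73/1000)·(1−e^(−0.04·40))/4.15 = 0.1647
IBU = (8.0/100)·12·0.1647·1000/23.3 = 6.7840
BU:GU = 6.7840/73

0.0929


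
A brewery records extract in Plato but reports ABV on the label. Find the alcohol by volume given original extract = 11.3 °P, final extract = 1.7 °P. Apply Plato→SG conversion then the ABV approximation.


SG = 259/(259 − P);  ABV = (OG − FG)·131.25
OG = 259/(259 − 11.3) = 1.0456
FG = 259/(259 − 1.7) = 1.0066
ABV = (1.0456 − 1.0066)·131.25

5.1204 % ABV


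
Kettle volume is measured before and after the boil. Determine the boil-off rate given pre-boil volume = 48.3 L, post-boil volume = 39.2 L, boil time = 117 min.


rate = (V_pre − V_post) / (t_min/60)
rate = (48.3 − 39.2) / (117/60)

4.6667 L/hr


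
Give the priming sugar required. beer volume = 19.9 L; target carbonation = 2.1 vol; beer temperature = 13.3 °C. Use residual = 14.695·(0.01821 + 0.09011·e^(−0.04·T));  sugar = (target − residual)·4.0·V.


residual = 14.695·(0.01821 + 0.09011·e^(−0.04·13.3)) = 1.0454
sugar = (2.1 − 1.0454)·4.0·19.9

83.9422 g


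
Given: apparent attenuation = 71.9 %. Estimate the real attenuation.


RA = AA · 0.8192
RA = 71.9 · 0.8192

58.9005 %


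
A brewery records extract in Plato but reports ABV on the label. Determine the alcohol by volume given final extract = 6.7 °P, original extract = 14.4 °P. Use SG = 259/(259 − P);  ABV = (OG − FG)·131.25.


OG = 259/(259 − 14.4) = 1.0589
FG = 259/(259 − 6.7) = 1.0266
ABV = (1.0589 − 1.0266)·131.25

4.2415 % ABV


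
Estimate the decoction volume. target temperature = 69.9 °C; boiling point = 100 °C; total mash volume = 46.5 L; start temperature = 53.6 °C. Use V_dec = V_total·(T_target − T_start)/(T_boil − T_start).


V_dec = 46.5·(69.9 − 53.6)/(100 − 53.6)

16.3351 L


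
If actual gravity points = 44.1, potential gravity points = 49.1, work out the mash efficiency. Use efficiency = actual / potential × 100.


efficiency = 44.1 / 49.1 × 100

89.8167 %


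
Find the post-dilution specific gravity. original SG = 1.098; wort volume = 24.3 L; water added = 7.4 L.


SG_new = 1 + (SG_old − 1)·V_old/(V_old + V_water)
pts = (1.098 − 1)·1000·24.3/(24.3 + 7.4) = 75.1230
SG_new = 1 + 75.1230/1000

1.0751


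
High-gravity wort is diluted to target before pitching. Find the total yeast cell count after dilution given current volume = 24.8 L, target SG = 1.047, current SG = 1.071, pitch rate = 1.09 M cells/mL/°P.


V_w = V·((SG_c−1)/(SG_t−1)−1);  °P = 259 − 259/SG_t;  cells = rate·(V+V_w)·°P
V_w = 24.8·((1.071−1)/(1.047−1)−1) = 12.6638
V_final = 24.8 + 12.6638 = 37.4638
°P = 259 − 259/1.047 = 11.6266
cells = 1.09·37.4638·11.6266

474.7769 billion cells


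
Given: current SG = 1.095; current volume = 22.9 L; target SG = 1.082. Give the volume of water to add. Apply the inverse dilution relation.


V_water = V·((SG_curr − 1)/(SG_target − 1) − 1)
V_water = 22.9·((1.095 − 1)/(1.082 − 1) − 1)

3.6305 L


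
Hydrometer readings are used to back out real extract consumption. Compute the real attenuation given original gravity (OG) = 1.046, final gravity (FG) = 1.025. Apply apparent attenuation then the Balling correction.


AA = (OG−FG)/(OG−1)·100;  RA = AA·0.8192
AA = (1.046 − 1.025)/(1.046 − 1)·100 = 45.6522
RA = 45.6522·0.8192

37.3983 %


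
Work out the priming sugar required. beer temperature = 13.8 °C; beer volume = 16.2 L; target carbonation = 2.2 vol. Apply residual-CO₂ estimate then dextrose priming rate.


residual = 14.695·(0.01821 + 0.09011·e^(−0.04·T));  sugar = (target − residual)·4.0·V
residual = 14.695·(0.01821 + 0.09011·e^(−0.04·13.8)) = 1.0300
sugar = (2.2 − 1.0300)·4.0·16.2

75.8129 g


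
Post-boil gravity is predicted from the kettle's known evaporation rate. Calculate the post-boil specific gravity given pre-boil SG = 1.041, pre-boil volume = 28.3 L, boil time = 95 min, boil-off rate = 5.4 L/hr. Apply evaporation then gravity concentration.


V_post = V_pre − rate·(t/60);  SG_post = 1 + (SG_pre−1)·V_pre/V_post
V_post = 28.3 − 5.4·(95/60) = 19.7500
SG_post = 1 + (1.041 − 1)·28.3/19.7500

1.0587


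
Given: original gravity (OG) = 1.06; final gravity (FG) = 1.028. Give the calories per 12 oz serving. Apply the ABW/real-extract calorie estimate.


ABW = (OG−FG)·131.25·0.79/FG;  °P = 259 − 259/SG (for OG→OE and FG→AE);  RE = 0.1808·OE + 0.8192·AE;  Cal = (6.9·ABW + 4·(RE−0.1))·FG·3.55
ABW = (1.06 − 1.028)·131.25·0.79/1.028 = 3.2276
OE = 259 − 259/1.06 = 14.6604 °P
AE = 259 − 259/1.028 = 7.0545 °P
RE = 0.1808·14.6604 + 0.8192·7.0545 = 8.4296 °P
Cal = (6.9·3.2276 + 4·(8.4296−0.1))·1.028·3.55

202.8669 kcal


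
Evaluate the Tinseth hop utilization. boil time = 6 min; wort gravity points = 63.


U = 1.65·0.000125^(GP/1000) · (1 − e^(−0.04·t))/4.15
bigness = 1.65·0.000125^(63/1000) = 0.9367
boil_factor = (1 − e^(−0.04·6))/4.15 = 0.0514
U = 0.9367 · 0.0514

0.0482


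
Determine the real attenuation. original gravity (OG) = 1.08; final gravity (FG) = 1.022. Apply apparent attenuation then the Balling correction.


AA = (OG−FG)/(OG−1)·100;  RA = AA·0.8192
AA = (1.08 − 1.022)/(1.08 − 1)·100 = 72.5000
RA = 72.5000·0.8192

59.3920 %


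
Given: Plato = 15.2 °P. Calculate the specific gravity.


SG = 259/(259 − P)
SG = 259/(259 − 15.2)

1.0623


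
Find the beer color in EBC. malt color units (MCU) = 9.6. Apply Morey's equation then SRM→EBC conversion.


SRM = 1.4922·MCU^0.6859;  EBC = SRM·1.97
SRM = 1.4922·9.6^0.6859 = 7.0399
EBC = 7.0399·1.97

13.8686 EBC


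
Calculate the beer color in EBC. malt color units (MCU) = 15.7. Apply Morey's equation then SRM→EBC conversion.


SRM = 1.4922·MCU^0.6859;  EBC = SRM·1.97
SRM = 1.4922·15.7^0.6859 = 9.8649
EBC = 9.8649·1.97

19.4339 EBC


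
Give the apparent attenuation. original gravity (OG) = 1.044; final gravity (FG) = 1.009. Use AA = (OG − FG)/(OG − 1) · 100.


AA = (1.044 − 1.009)/(1.044 − 1) · 100

79.5455 %


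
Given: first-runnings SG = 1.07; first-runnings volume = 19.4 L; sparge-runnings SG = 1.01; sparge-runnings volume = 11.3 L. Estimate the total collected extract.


total = Σ (SG_i − 1)·1000·V_i
first = (1.07 − 1)·1000·19.4 = 1358.0000
sparge = (1.01 − 1)·1000·11.3 = 113.0000
total = 1358.0000 + 113.0000

1471.0000 gravity·L


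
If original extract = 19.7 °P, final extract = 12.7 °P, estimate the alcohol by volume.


SG = 259/(259 − P);  ABV = (OG − FG)·131.25
OG = 259/(259 − 19.7) = 1.0823
FG = 259/(259 − 12.7) = 1.0516
ABV = (1.0823 − 1.0516)·131.25

4.0373 % ABV


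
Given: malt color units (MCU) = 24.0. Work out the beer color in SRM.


SRM = 1.4922 · MCU^0.6859
SRM = 1.4922 · 24.0^0.6859

13.1982 SRM


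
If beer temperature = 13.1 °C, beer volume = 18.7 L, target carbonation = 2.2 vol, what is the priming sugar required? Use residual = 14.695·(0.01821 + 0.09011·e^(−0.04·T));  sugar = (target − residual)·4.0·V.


residual = 14.695·(0.01821 + 0.09011·e^(−0.04·13.1)) = 1.0517
sugar = (2.2 − 1.0517)·4.0·18.7

85.8930 g


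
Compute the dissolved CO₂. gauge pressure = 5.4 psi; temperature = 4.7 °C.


vols = (P + 14.695)·(0.01821 + 0.09011·e^(−0.04·T))
vols = (5.4 + 14.695)·(0.01821 + 0.09011·e^(−0.04·4.7))

1.8664 volumes


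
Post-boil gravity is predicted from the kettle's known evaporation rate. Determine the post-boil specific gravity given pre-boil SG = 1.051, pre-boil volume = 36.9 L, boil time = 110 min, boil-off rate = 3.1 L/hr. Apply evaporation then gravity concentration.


V_post = V_pre − rate·(t/60);  SG_post = 1 + (SG_pre−1)·V_pre/V_post
V_post = 36.9 − 3.1·(110/60) = 31.2167
SG_post = 1 + (1.051 − 1)·36.9/31.2167

1.0603


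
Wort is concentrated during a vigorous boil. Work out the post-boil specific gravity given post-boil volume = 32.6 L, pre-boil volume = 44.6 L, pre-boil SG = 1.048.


SG_post = 1 + (SG_pre − 1)·V_pre/V_post
pts_pre = (1.048 − 1)·1000 = 48.0000
pts_post = 48.0000·44.6/32.6 = 65.6687
SG_post = 1 + 65.6687/1000

1.0657


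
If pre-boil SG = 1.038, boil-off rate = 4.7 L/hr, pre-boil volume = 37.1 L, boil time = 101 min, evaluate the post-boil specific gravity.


V_post = V_pre − rate·(t/60);  SG_post = 1 + (SG_pre−1)·V_pre/V_post
V_post = 37.1 − 4.7·(101/60) = 29.1883
SG_post = 1 + (1.038 − 1)·37.1/29.1883

1.0483


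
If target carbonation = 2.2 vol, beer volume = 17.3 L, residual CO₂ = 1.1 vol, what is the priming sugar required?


sugar = (target − residual)·4.0·V
sugar = (2.2 − 1.1)·4.0·17.3

76.1200 g


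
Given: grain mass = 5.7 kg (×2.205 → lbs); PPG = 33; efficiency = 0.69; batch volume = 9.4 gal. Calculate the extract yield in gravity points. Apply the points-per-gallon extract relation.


points = lbs × PPG × eff / vol
lbs = 5.7 × 2.205 = 12.5685
points = 12.5685 × 33 × 0.69 / 9.4

30.4452 points


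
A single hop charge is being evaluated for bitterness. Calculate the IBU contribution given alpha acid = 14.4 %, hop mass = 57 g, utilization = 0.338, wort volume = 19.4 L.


IBU = (α/100)·mass·U·1000 / V
IBU = (14.4/100)·57·0.338·1000 / 19.4

143.0054 IBU


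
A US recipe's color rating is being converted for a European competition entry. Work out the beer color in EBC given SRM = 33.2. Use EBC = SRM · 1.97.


EBC = 33.2 · 1.97

65.4040 EBC


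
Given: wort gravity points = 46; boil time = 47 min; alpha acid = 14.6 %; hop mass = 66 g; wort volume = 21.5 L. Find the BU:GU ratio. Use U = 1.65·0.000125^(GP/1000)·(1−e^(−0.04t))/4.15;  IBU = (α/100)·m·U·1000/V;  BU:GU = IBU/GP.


U = 1.65·0.000125^(46/1000)·(1−e^(−0.04·47))/4.15 = 0.2228
IBU = (14.6/100)·66·0.2228·1000/21.5 = 99.8724
BU:GU = 99.8724/46

2.1711


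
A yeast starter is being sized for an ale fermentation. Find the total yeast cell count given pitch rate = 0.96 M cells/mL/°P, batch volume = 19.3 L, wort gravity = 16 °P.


cells (billions) = rate · V_L · °P
cells = 0.96 · 19.3 · 16

296.4480 billion cells


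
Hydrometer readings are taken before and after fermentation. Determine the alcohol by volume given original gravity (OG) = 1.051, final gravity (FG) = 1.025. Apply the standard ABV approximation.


ABV = (OG − FG) · 131.25
ABV = (1.051 − 1.025) · 131.25

3.4125 % ABV


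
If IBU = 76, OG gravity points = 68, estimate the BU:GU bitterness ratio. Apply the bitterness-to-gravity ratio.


BU:GU = IBU / OG_points
BU:GU = 76 / 68

1.1176


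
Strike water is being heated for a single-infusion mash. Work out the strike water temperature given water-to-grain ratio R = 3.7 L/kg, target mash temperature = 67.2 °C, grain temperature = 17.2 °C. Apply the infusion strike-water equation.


T_strike = (0.41/R)·(T_mash − T_grain) + T_mash
T_strike = (0.41/3.7)·(67.2 − 17.2) + 67.2

72.7405 °C


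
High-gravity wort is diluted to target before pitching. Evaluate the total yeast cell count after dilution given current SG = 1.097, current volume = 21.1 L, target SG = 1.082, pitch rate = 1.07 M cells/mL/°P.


V_w = V·((SG_c−1)/(SG_t−1)−1);  °P = 259 − 259/SG_t;  cells = rate·(V+V_w)·°P
V_w = 21.1·((1.097−1)/(1.082−1)−1) = 3.8598
V_final = 21.1 + 3.8598 = 24.9598
°P = 259 − 259/1.082 = 19.6285
cells = 1.07·24.9598·19.6285

524.2162 billion cells


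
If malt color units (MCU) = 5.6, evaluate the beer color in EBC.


SRM = 1.4922·MCU^0.6859;  EBC = SRM·1.97
SRM = 1.4922·5.6^0.6859 = 4.8642
EBC = 4.8642·1.97

9.5824 EBC


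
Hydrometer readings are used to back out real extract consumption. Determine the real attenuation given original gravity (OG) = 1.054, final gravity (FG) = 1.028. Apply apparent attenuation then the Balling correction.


AA = (OG−FG)/(OG−1)·100;  RA = AA·0.8192
AA = (1.054 − 1.028)/(1.054 − 1)·100 = 48.1481
RA = 48.1481·0.8192

39.4430 %


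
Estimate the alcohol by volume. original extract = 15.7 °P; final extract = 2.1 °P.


SG = 259/(259 − P);  ABV = (OG − FG)·131.25
OG = 259/(259 − 15.7) = 1.0645
FG = 259/(259 − 2.1) = 1.0082
ABV = (1.0645 − 1.0082)·131.25

7.3966 % ABV


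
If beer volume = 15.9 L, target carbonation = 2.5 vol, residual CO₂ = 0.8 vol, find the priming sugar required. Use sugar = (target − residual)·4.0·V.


sugar = (2.5 − 0.8)·4.0·15.9

108.1200 g


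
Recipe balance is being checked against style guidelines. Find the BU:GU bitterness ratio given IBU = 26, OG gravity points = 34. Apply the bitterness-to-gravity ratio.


BU:GU = IBU / OG_points
BU:GU = 26 / 34

0.7647


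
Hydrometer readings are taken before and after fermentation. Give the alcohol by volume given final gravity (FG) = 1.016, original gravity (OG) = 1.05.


ABV = (OG − FG) · 131.25
ABV = (1.05 − 1.016) · 131.25

4.4625 % ABV


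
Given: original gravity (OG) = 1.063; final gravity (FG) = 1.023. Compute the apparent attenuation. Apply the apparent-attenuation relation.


AA = (OG − FG)/(OG − 1) · 100
AA = (1.063 − 1.023)/(1.063 − 1) · 100

63.4921 %


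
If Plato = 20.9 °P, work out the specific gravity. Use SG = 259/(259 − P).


SG = 259/(259 − 20.9)

1.0878


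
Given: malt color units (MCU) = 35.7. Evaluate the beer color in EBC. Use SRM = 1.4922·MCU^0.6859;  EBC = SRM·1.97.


SRM = 1.4922·35.7^0.6859 = 17.3301
EBC = 17.3301·1.97

34.1404 EBC


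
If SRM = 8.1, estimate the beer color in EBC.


EBC = SRM · 1.97
EBC = 8.1 · 1.97

15.9570 EBC


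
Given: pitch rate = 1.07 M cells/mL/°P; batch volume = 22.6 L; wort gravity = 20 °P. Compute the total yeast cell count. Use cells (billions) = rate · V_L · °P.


cells = 1.07 · 22.6 · 20

483.6400 billion cells


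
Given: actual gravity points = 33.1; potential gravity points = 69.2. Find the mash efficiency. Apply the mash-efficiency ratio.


efficiency = actual / potential × 100
efficiency = 33.1 / 69.2 × 100

47.8324 %


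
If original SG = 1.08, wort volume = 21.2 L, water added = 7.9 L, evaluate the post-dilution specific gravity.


SG_new = 1 + (SG_old − 1)·V_old/(V_old + V_water)
pts = (1.08 − 1)·1000·21.2/(21.2 + 7.9) = 58.2818
SG_new = 1 + 58.2818/1000

1.0583


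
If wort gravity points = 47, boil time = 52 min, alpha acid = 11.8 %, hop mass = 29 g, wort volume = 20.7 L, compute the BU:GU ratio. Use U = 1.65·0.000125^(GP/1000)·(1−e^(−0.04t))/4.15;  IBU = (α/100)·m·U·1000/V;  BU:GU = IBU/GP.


U = 1.65·0.000125^(47/1000)·(1−e^(−0.04·52))/4.15 = 0.2281
IBU = (11.8/100)·29·0.2281·1000/20.7 = 37.7001
BU:GU = 37.7001/47

0.8021
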